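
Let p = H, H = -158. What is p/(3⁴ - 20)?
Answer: -158/61 ≈ -2.5902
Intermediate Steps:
p = -158
p/(3⁴ - 20) = -158/(3⁴ - 20) = -158/(81 - 20) = -158/61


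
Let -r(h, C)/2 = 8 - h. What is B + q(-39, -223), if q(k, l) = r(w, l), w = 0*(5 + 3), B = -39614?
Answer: -39630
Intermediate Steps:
w = 0 (w = 0*8 = 0)
r(h, C) = -16 + 2*h (r(h, C) = -2*(8 - h) = -16 + 2*h)
q(k, l) = -16 (q(k, l) = -16 + 2*0 = -16 + 0 = -16)
B + q(-39, -223) = -39614 - 16 = -39630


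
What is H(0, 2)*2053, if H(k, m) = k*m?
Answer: 0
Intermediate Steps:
H(0, 2)*2053 = (0*2)*2053 = 0*2053 = 0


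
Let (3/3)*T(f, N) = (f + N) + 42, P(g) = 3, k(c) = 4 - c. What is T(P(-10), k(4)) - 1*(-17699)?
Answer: 17744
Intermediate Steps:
T(f, N) = 42 + N + f (T(f, N) = (f + N) + 42 = (N + f) + 42 = 42 + N + f)
T(P(-10), k(4)) - 1*(-17699) = (42 + (4 - 1*4) + 3) - 1*(-17699) = (42 + (4 - 4) + 3) + 17699 = (42 + 0 + 3) + 17699 = 45 + 17699 = 17744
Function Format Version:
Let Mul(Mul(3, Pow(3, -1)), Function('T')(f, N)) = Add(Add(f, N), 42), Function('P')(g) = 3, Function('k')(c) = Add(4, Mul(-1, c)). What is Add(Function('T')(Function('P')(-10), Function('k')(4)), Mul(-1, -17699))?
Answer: 17744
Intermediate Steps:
Function('T')(f, N) = Add(42, N, f) (Function('T')(f, N) = Add(Add(f, N), 42) = Add(Add(N, f), 42) = Add(42, N, f))
Add(Function('T')(Function('P')(-10), Function('k')(4)), Mul(-1, -17699)) = Add(Add(42, Add(4, Mul(-1, 4)), 3), Mul(-1, -17699)) = Add(Add(42, Add(4, -4), 3), 17699) = Add(Add(42, 0, 3), 17699) = Add(45, 17699) = 17744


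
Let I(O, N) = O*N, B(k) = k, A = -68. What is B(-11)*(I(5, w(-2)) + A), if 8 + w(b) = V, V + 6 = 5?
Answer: 1243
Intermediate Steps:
V = -1 (V = -6 + 5 = -1)
w(b) = -9 (w(b) = -8 - 1 = -9)
I(O, N) = N*O
B(-11)*(I(5, w(-2)) + A) = -11*(-9*5 - 68) = -11*(-45 - 68) = -11*(-113) = 1243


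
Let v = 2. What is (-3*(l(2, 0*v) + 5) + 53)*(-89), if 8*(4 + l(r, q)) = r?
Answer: -17533/4 ≈ -4383.3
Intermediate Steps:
l(r, q) = -4 + r/8
(-3*(l(2, 0*v) + 5) + 53)*(-89) = (-3*((-4 + (⅛)*2) + 5) + 53)*(-89) = (-3*((-4 + ¼) + 5) + 53)*(-89) = (-3*(-15/4 + 5) + 53)*(-89) = (-3*5/4 + 53)*(-89) = (-15/4 + 53)*(-89) = (197/4)*(-89) = -17533/4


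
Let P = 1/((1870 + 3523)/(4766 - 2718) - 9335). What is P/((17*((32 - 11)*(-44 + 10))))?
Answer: 1024/115994897403 ≈ 8.8280e-9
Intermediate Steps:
P = -2048/19112687 (P = 1/(5393/2048 - 9335) = 1/(-19112687/2048) = -2048/19112687 ≈ -0.00010715)
P/((17*((32 - 11)*(-44 + 10)))) = -2048*1/(17*(-44 + 10)*(32 - 11))/19112687 = -2048/(19112687*(17*(21*(-34)))) = -2048/(19112687*(17*(-714))) = -2048/19112687/(-12138) = -2048/19112687*(-1/12138) = 1024/115994897403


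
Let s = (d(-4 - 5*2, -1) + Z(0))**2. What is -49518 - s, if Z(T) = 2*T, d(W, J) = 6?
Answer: -49554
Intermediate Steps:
s = 36 (s = (6 + 2*0)**2 = (6 + 0)**2 = 6**2 = 36)
-49518 - s = -49518 - 1*36 = -49518 - 36 = -49554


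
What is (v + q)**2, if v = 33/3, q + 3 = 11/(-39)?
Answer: 90601/1521 ≈ 59.567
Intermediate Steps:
q = -128/39 (q = -3 + 11/(-39) = -3 + 11*(-1/39) = -3 - 11/39 = -128/39 ≈ -3.2821)
v = 11 (v = 33*(1/3) = 11)
(v + q)**2 = (11 - 128/39)**2 = (301/39)**2 = 90601/1521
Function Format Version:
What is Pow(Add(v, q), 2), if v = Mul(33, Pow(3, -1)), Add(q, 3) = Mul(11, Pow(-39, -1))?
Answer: Rational(90601, 1521) ≈ 59.567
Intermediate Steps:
q = Rational(-128, 39) (q = Add(-3, Mul(11, Pow(-39, -1))) = Add(-3, Mul(11, Rational(-1, 39))) = Add(-3, Rational(-11, 39)) = Rational(-128, 39) ≈ -3.2821)
v = 11 (v = Mul(33, Rational(1, 3)) = 11)
Pow(Add(v, q), 2) = Pow(Add(11, Rational(-128, 39)), 2) = Pow(Rational(301, 39), 2) = Rational(90601, 1521)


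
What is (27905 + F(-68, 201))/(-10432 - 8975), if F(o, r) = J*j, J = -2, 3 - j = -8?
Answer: -27883/19407 ≈ -1.4368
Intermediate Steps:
j = 11 (j = 3 - 1*(-8) = 3 + 8 = 11)
F(o, r) = -22 (F(o, r) = -2*11 = -22)
(27905 + F(-68, 201))/(-10432 - 8975) = (27905 - 22)/(-10432 - 8975) = 27883/(-19407) = 27883*(-1/19407) = -27883/19407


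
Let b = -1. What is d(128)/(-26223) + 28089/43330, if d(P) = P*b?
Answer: 742124087/1136242590 ≈ 0.65314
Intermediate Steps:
d(P) = -P (d(P) = P*(-1) = -P)
d(128)/(-26223) + 28089/43330 = -1*128/(-26223) + 28089/43330 = -128*(-1/26223) + 28089*(1/43330) = 128/26223 + 28089/43330 = 742124087/1136242590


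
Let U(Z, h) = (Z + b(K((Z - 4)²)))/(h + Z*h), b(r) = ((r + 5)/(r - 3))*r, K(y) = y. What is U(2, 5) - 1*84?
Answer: -1222/15 ≈ -81.467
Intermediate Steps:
b(r) = r*(5 + r)/(-3 + r) (b(r) = ((5 + r)/(-3 + r))*r = r*(5 + r)/(-3 + r))
U(Z, h) = (Z + (-4 + Z)²*(5 + (-4 + Z)²)/(-3 + (-4 + Z)²))/(h + Z*h) (U(Z, h) = (Z + (Z - 4)²*(5 + (Z - 4)²)/(-3 + (Z - 4)²))/(h + Z*h) = (Z + (-4 + Z)²*(5 + (-4 + Z)²)/(-3 + (-4 + Z)²))/(h + Z*h))
U(2, 5) - 1*84 = (2*(-3 + (-4 + 2)²) + (-4 + 2)²*(5 + (-4 + 2)²))/(5*(1 + 2)*(-3 + (-4 + 2)²)) - 1*84 = (⅕)*(2*(-3 + (-2)²) + (-2)²*(5 + (-2)²))/(3*(-3 + (-2)²)) - 84 = (⅕)*(⅓)*(2*(-3 + 4) + 4*(5 + 4))/(-3 + 4) - 84 = (⅕)*(⅓)*(2*1 + 4*9)/1 - 84 = (⅕)*(⅓)*1*(2 + 36) - 84 = (⅕)*(⅓)*1*38 - 84 = 38/15 - 84 = -1222/15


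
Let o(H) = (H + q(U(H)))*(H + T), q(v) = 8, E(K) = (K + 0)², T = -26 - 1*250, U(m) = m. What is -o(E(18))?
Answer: -15936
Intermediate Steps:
T = -276 (T = -26 - 250 = -276)
E(K) = K²
o(H) = (-276 + H)*(8 + H) (o(H) = (H + 8)*(H - 276) = (8 + H)*(-276 + H) = (-276 + H)*(8 + H))
-o(E(18)) = -(-2208 + (18²)² - 268*18²) = -(-2208 + 324² - 268*324) = -(-2208 + 104976 - 86832) = -1*15936 = -15936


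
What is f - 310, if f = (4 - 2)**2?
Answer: -306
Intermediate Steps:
f = 4 (f = 2**2 = 4)
f - 310 = 4 - 310 = -306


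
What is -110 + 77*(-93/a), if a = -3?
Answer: 2277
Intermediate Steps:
-110 + 77*(-93/a) = -110 + 77*(-93/(-3)) = -110 + 77*(-93*(-⅓)) = -110 + 77*31 = -110 + 2387 = 2277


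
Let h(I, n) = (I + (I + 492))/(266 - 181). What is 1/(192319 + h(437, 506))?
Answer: 85/16348481 ≈ 5.1993e-6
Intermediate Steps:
h(I, n) = 492/85 + 2*I/85 (h(I, n) = (I + (492 + I))/85 = (492 + 2*I)*(1/85) = 492/85 + 2*I/85)
1/(192319 + h(437, 506)) = 1/(192319 + (492/85 + (2/85)*437)) = 1/(192319 + (492/85 + 874/85)) = 1/(192319 + 1366/85) = 1/(16348481/85) = 85/16348481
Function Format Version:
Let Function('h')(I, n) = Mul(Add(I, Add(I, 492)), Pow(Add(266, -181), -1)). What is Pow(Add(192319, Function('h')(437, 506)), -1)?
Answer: Rational(85, 16348481) ≈ 5.1993e-6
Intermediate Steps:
Function('h')(I, n) = Add(Rational(492, 85), Mul(Rational(2, 85), I)) (Function('h')(I, n) = Mul(Add(I, Add(492, I)), Pow(85, -1)) = Mul(Add(492, Mul(2, I)), Rational(1, 85)) = Add(Rational(492, 85), Mul(Rational(2, 85), I)))
Pow(Add(192319, Function('h')(437, 506)), -1) = Pow(Add(192319, Add(Rational(492, 85), Mul(Rational(2, 85), 437))), -1) = Pow(Add(192319, Add(Rational(492, 85), Rational(874, 85))), -1) = Pow(Add(192319, Rational(1366, 85)), -1) = Pow(Rational(16348481, 85), -1) = Rational(85, 16348481)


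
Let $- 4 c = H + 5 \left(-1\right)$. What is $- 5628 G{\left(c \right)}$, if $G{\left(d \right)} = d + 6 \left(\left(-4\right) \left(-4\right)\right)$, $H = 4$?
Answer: $-541695$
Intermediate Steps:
$c = \frac{1}{4}$ ($c = - \frac{4 + 5 \left(-1\right)}{4} = - \frac{4 - 5}{4} = \left(- \frac{1}{4}\right) \left(-1\right) = \frac{1}{4} \approx 0.25$)
$G{\left(d \right)} = 96 + d$ ($G{\left(d \right)} = d + 6 \cdot 16 = d + 96 = 96 + d$)
$- 5628 G{\left(c \right)} = - 5628 \left(96 + \frac{1}{4}\right) = \left(-5628\right) \frac{385}{4} = -541695$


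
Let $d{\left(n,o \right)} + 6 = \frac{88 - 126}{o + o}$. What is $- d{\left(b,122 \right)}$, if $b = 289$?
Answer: $\frac{751}{122} \approx 6.1557$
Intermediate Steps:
$d{\left(n,o \right)} = -6 - \frac{19}{o}$ ($d{\left(n,o \right)} = -6 + \frac{88 - 126}{o + o} = -6 - \frac{38}{2 o} = -6 - 38 \frac{1}{2 o} = -6 - \frac{19}{o}$)
$- d{\left(b,122 \right)} = - (-6 - \frac{19}{122}) = \left(-1\right) \left(- \frac{751}{122}\right) = \frac{751}{122}$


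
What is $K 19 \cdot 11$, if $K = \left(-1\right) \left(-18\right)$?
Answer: $3762$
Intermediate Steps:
$K = 18$
$K 19 \cdot 11 = 18 \cdot 19 \cdot 11 = 342 \cdot 11 = 3762$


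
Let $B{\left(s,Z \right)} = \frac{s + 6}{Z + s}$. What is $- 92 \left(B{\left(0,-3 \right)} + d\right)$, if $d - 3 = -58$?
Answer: $5244$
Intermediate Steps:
$d = -55$ ($d = 3 - 58 = -55$)
$B{\left(s,Z \right)} = \frac{6 + s}{Z + s}$
$- 92 \left(B{\left(0,-3 \right)} + d\right) = - 92 \left(\frac{6 + 0}{-3 + 0} - 55\right) = - 92 \left(\frac{1}{-3} \cdot 6 - 55\right) = - 92 \left(\left(- \frac{1}{3}\right) 6 - 55\right) = - 92 \left(-2 - 55\right) = \left(-92\right) \left(-57\right) = 5244$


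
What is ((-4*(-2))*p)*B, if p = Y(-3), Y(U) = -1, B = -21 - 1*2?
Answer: 184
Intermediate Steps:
B = -23 (B = -21 - 2 = -23)
p = -1
((-4*(-2))*p)*B = (-4*(-2)*(-1))*(-23) = (8*(-1))*(-23) = -8*(-23) = 184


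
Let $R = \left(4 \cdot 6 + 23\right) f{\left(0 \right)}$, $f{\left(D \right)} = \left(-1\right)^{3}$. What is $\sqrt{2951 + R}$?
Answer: $22 \sqrt{6} \approx 53.889$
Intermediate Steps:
$f{\left(D \right)} = -1$
$R = -47$ ($R = \left(4 \cdot 6 + 23\right) \left(-1\right) = \left(24 + 23\right) \left(-1\right) = 47 \left(-1\right) = -47$)
$\sqrt{2951 + R} = \sqrt{2951 - 47} = \sqrt{2904} = 22 \sqrt{6}$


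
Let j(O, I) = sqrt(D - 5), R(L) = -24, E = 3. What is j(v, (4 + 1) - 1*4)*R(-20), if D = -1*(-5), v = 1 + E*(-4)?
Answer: 0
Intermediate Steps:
v = -11 (v = 1 + 3*(-4) = 1 - 12 = -11)
D = 5
j(O, I) = 0 (j(O, I) = sqrt(5 - 5) = sqrt(0) = 0)
j(v, (4 + 1) - 1*4)*R(-20) = 0*(-24) = 0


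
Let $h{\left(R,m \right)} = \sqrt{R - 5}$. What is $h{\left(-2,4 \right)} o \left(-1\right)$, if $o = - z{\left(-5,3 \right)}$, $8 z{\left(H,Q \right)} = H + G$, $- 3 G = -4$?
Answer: $- \frac{11 i \sqrt{7}}{24} \approx - 1.2126 i$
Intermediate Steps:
$G = \frac{4}{3}$ ($G = \left(- \frac{1}{3}\right) \left(-4\right) = \frac{4}{3} \approx 1.3333$)
$z{\left(H,Q \right)} = \frac{1}{6} + \frac{H}{8}$ ($z{\left(H,Q \right)} = \frac{H + \frac{4}{3}}{8} = \frac{\frac{4}{3} + H}{8} = \frac{1}{6} + \frac{H}{8}$)
$o = \frac{11}{24}$ ($o = - (\frac{1}{6} + \frac{1}{8} \left(-5\right)) = - (\frac{1}{6} - \frac{5}{8}) = \left(-1\right) \left(- \frac{11}{24}\right) = \frac{11}{24} \approx 0.45833$)
$h{\left(R,m \right)} = \sqrt{-5 + R}$
$h{\left(-2,4 \right)} o \left(-1\right) = \sqrt{-5 - 2} \cdot \frac{11}{24} \left(-1\right) = \sqrt{-7} \cdot \frac{11}{24} \left(-1\right) = i \sqrt{7} \cdot \frac{11}{24} \left(-1\right) = \frac{11 i \sqrt{7}}{24} \left(-1\right) = - \frac{11 i \sqrt{7}}{24}$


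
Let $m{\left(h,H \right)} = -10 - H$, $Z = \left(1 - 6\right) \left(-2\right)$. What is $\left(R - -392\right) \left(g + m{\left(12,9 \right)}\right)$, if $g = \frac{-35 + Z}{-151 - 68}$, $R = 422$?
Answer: $- \frac{3366704}{219} \approx -15373.0$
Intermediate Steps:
$Z = 10$ ($Z = \left(-5\right) \left(-2\right) = 10$)
$g = \frac{25}{219}$ ($g = \frac{-35 + 10}{-151 - 68} = - \frac{25}{-219} = \left(-25\right) \left(- \frac{1}{219}\right) = \frac{25}{219} \approx 0.11416$)
$\left(R - -392\right) \left(g + m{\left(12,9 \right)}\right) = \left(422 - -392\right) \left(\frac{25}{219} - 19\right) = \left(422 + 392\right) \left(\frac{25}{219} - 19\right) = 814 \left(\frac{25}{219} - 19\right) = 814 \left(- \frac{4136}{219}\right) = - \frac{3366704}{219}$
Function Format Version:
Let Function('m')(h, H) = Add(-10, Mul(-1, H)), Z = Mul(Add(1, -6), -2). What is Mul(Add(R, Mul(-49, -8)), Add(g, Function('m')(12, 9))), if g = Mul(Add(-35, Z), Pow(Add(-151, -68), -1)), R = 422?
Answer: Rational(-3366704, 219) ≈ -15373.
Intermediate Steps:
Z = 10 (Z = Mul(-5, -2) = 10)
g = Rational(25, 219) (g = Mul(Add(-35, 10), Pow(Add(-151, -68), -1)) = Mul(-25, Pow(-219, -1)) = Mul(-25, Rational(-1, 219)) = Rational(25, 219) ≈ 0.11416)
Mul(Add(R, Mul(-49, -8)), Add(g, Function('m')(12, 9))) = Mul(Add(422, Mul(-49, -8)), Add(Rational(25, 219), Add(-10, Mul(-1, 9)))) = Mul(Add(422, 392), Add(Rational(25, 219), Add(-10, -9))) = Mul(814, Add(Rational(25, 219), -19)) = Mul(814, Rational(-4136, 219)) = Rational(-3366704, 219)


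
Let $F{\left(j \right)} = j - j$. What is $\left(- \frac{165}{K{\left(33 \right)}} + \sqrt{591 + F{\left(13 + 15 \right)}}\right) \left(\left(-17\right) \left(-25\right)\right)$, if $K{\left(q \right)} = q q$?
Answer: $- \frac{2125}{33} + 425 \sqrt{591} \approx 10268.0$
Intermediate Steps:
$K{\left(q \right)} = q^{2}$
$F{\left(j \right)} = 0$
$\left(- \frac{165}{K{\left(33 \right)}} + \sqrt{591 + F{\left(13 + 15 \right)}}\right) \left(\left(-17\right) \left(-25\right)\right) = \left(- \frac{165}{33^{2}} + \sqrt{591 + 0}\right) \left(\left(-17\right) \left(-25\right)\right) = \left(- \frac{165}{1089} + \sqrt{591}\right) 425 = \left(\left(-165\right) \frac{1}{1089} + \sqrt{591}\right) 425 = \left(- \frac{5}{33} + \sqrt{591}\right) 425 = - \frac{2125}{33} + 425 \sqrt{591}$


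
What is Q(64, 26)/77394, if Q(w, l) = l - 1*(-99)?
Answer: 125/77394 ≈ 0.0016151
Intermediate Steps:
Q(w, l) = 99 + l (Q(w, l) = l + 99 = 99 + l)
Q(64, 26)/77394 = (99 + 26)/77394 = 125*(1/77394) = 125/77394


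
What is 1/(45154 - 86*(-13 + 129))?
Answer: 1/35178 ≈ 2.8427e-5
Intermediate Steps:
1/(45154 - 86*(-13 + 129)) = 1/(45154 - 86*116) = 1/(45154 - 9976) = 1/35178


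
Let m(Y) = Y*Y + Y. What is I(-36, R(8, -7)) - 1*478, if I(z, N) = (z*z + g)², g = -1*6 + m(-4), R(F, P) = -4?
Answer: 1694726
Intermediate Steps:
m(Y) = Y + Y² (m(Y) = Y² + Y = Y + Y²)
g = 6 (g = -1*6 - 4*(1 - 4) = -6 - 4*(-3) = -6 + 12 = 6)
I(z, N) = (6 + z²)² (I(z, N) = (z*z + 6)² = (z² + 6)² = (6 + z²)²)
I(-36, R(8, -7)) - 1*478 = (6 + (-36)²)² - 1*478 = (6 + 1296)² - 478 = 1302² - 478 = 1695204 - 478 = 1694726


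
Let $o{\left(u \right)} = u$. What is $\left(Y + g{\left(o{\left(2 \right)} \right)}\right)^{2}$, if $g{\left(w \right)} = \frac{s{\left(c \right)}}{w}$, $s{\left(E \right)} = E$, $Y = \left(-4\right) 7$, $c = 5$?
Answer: $\frac{2601}{4} \approx 650.25$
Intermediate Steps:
$Y = -28$
$g{\left(w \right)} = \frac{5}{w}$
$\left(Y + g{\left(o{\left(2 \right)} \right)}\right)^{2} = \left(-28 + \frac{5}{2}\right)^{2} = \left(- \frac{51}{2}\right)^{2} = \frac{2601}{4}$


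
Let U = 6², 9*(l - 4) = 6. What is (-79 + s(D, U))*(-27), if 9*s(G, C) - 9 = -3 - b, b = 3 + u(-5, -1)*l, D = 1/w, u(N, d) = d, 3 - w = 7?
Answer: 2110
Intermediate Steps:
l = 14/3 (l = 4 + (⅑)*6 = 4 + ⅔ = 14/3 ≈ 4.6667)
w = -4 (w = 3 - 1*7 = 3 - 7 = -4)
D = -¼ (D = 1/(-4) = -¼ ≈ -0.25000)
U = 36
b = -5/3 (b = 3 - 1*14/3 = 3 - 14/3 = -5/3 ≈ -1.6667)
s(G, C) = 23/27 (s(G, C) = 1 + (-3 - 1*(-5/3))/9 = 1 + (-3 + 5/3)/9 = 1 + (⅑)*(-4/3) = 1 - 4/27 = 23/27)
(-79 + s(D, U))*(-27) = (-79 + 23/27)*(-27) = -2110/27*(-27) = 2110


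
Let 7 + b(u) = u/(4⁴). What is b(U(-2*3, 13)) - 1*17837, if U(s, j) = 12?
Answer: -1142013/64 ≈ -17844.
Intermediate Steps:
b(u) = -7 + u/256 (b(u) = -7 + u/(4⁴) = -7 + u/256)
b(U(-2*3, 13)) - 1*17837 = (-7 + (1/256)*12) - 1*17837 = (-7 + 3/64) - 17837 = -445/64 - 17837 = -1142013/64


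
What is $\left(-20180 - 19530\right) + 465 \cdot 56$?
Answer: $-13670$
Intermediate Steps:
$\left(-20180 - 19530\right) + 465 \cdot 56 = \left(-20180 - 19530\right) + 26040 = -39710 + 26040 = -13670$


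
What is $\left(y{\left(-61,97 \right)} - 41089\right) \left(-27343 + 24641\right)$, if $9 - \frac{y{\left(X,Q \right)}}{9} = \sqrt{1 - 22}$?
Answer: $110803616 + 24318 i \sqrt{21} \approx 1.108 \cdot 10^{8} + 1.1144 \cdot 10^{5} i$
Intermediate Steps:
$y{\left(X,Q \right)} = 81 - 9 i \sqrt{21}$ ($y{\left(X,Q \right)} = 81 - 9 \sqrt{1 - 22} = 81 - 9 \sqrt{-21} = 81 - 9 i \sqrt{21}$)
$\left(y{\left(-61,97 \right)} - 41089\right) \left(-27343 + 24641\right) = \left(\left(81 - 9 i \sqrt{21}\right) - 41089\right) \left(-27343 + 24641\right) = \left(-41008 - 9 i \sqrt{21}\right) \left(-2702\right) = 110803616 + 24318 i \sqrt{21}$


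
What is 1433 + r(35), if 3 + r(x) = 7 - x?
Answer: 1402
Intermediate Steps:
r(x) = 4 - x (r(x) = -3 + (7 - x) = 4 - x)
1433 + r(35) = 1433 + (4 - 1*35) = 1433 + (4 - 35) = 1433 - 31 = 1402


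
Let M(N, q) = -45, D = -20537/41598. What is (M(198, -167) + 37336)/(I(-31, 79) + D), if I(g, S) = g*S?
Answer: -1551231018/101894039 ≈ -15.224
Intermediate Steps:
D = -20537/41598 (D = -20537*1/41598 = -20537/41598 ≈ -0.49370)
I(g, S) = S*g
(M(198, -167) + 37336)/(I(-31, 79) + D) = (-45 + 37336)/(79*(-31) - 20537/41598) = 37291/(-2449 - 20537/41598) = 37291/(-101894039/41598) = 37291*(-41598/101894039) = -1551231018/101894039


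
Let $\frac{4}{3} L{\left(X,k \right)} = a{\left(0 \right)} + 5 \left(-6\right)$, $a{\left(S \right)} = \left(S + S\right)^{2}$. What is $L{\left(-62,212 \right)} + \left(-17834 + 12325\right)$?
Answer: $- \frac{11063}{2} \approx -5531.5$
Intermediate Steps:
$a{\left(S \right)} = 4 S^{2}$ ($a{\left(S \right)} = \left(2 S\right)^{2} = 4 S^{2}$)
$L{\left(X,k \right)} = - \frac{45}{2}$ ($L{\left(X,k \right)} = \frac{3 \left(4 \cdot 0^{2} + 5 \left(-6\right)\right)}{4} = \frac{3 \left(4 \cdot 0 - 30\right)}{4} = \frac{3 \left(0 - 30\right)}{4} = \frac{3}{4} \left(-30\right) = - \frac{45}{2}$)
$L{\left(-62,212 \right)} + \left(-17834 + 12325\right) = - \frac{45}{2} + \left(-17834 + 12325\right) = - \frac{45}{2} - 5509 = - \frac{11063}{2}$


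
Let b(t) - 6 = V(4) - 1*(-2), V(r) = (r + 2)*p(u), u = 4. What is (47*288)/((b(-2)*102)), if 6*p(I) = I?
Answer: 188/17 ≈ 11.059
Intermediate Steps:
p(I) = I/6
V(r) = 4/3 + 2*r/3 (V(r) = (r + 2)*((⅙)*4) = (2 + r)*(⅔) = 4/3 + 2*r/3)
b(t) = 12 (b(t) = 6 + ((4/3 + (⅔)*4) - 1*(-2)) = 6 + ((4/3 + 8/3) + 2) = 6 + (4 + 2) = 6 + 6 = 12)
(47*288)/((b(-2)*102)) = (47*288)/((12*102)) = 13536/1224 = 13536*(1/1224) = 188/17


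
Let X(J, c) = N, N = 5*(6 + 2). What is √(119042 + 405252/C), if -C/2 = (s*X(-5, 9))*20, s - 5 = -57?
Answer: √32190273869/520 ≈ 345.03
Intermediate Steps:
s = -52 (s = 5 - 57 = -52)
N = 40 (N = 5*8 = 40)
X(J, c) = 40
C = 83200 (C = -2*(-52*40)*20 = -(-4160)*20 = -2*(-41600) = 83200)
√(119042 + 405252/C) = √(119042 + 405252/83200) = √(119042 + 405252*(1/83200)) = √(119042 + 101313/20800) = √(2476174913/20800) = √32190273869/520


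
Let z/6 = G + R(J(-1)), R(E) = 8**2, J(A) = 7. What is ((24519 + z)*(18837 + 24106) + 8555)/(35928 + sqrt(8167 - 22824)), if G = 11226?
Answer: 142342668662976/1290835841 - 3961886792*I*sqrt(14657)/1290835841 ≈ 1.1027e+5 - 371.58*I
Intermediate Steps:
R(E) = 64
z = 67740 (z = 6*(11226 + 64) = 6*11290 = 67740)
((24519 + z)*(18837 + 24106) + 8555)/(35928 + sqrt(8167 - 22824)) = ((24519 + 67740)*(18837 + 24106) + 8555)/(35928 + sqrt(8167 - 22824)) = (92259*42943 + 8555)/(35928 + sqrt(-14657)) = (3961878237 + 8555)/(35928 + I*sqrt(14657)) = 3961886792/(35928 + I*sqrt(14657))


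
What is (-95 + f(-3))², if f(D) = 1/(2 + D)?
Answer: 9216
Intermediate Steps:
(-95 + f(-3))² = (-95 + 1/(2 - 3))² = (-95 + 1/(-1))² = (-95 - 1)² = (-96)² = 9216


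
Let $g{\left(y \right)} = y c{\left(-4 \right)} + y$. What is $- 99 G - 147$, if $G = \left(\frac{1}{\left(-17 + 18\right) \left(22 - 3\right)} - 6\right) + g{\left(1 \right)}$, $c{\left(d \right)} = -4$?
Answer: $\frac{14037}{19} \approx 738.79$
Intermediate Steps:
$g{\left(y \right)} = - 3 y$ ($g{\left(y \right)} = y \left(-4\right) + y = - 4 y + y = - 3 y$)
$G = - \frac{170}{19}$ ($G = \left(\frac{1}{\left(-17 + 18\right) \left(22 - 3\right)} - 6\right) - 3 = \left(\frac{1}{1 \cdot 19} - 6\right) - 3 = \left(\frac{1}{19} - 6\right) - 3 = - \frac{113}{19} - 3 = - \frac{170}{19} \approx -8.9474$)
$- 99 G - 147 = \left(-99\right) \left(- \frac{170}{19}\right) - 147 = \frac{16830}{19} - 147 = \frac{14037}{19}$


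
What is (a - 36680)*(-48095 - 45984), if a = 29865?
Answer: 641148385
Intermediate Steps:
(a - 36680)*(-48095 - 45984) = (29865 - 36680)*(-48095 - 45984) = -6815*(-94079) = 641148385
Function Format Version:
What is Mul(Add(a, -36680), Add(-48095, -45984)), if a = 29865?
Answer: 641148385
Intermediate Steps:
Mul(Add(a, -36680), Add(-48095, -45984)) = Mul(Add(29865, -36680), Add(-48095, -45984)) = Mul(-6815, -94079) = 641148385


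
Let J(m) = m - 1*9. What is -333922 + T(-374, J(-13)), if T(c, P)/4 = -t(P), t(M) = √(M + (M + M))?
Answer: -333922 - 4*I*√66 ≈ -3.3392e+5 - 32.496*I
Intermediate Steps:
J(m) = -9 + m (J(m) = m - 9 = -9 + m)
t(M) = √3*√M (t(M) = √(M + 2*M) = √(3*M) = √3*√M)
T(c, P) = -4*√3*√P (T(c, P) = 4*(-√3*√P) = -4*√3*√P)
-333922 + T(-374, J(-13)) = -333922 - 4*√3*√(-9 - 13) = -333922 - 4*√3*√(-22) = -333922 - 4*√3*I*√22 = -333922 - 4*I*√66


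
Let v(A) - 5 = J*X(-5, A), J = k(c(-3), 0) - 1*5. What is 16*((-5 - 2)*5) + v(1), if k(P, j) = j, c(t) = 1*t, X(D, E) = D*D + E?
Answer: -685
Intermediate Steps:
X(D, E) = E + D² (X(D, E) = D² + E = E + D²)
c(t) = t
J = -5 (J = 0 - 1*5 = 0 - 5 = -5)
v(A) = -120 - 5*A (v(A) = 5 - 5*(A + (-5)²) = 5 - 5*(A + 25) = 5 - 5*(25 + A) = 5 + (-125 - 5*A) = -120 - 5*A)
16*((-5 - 2)*5) + v(1) = 16*((-5 - 2)*5) + (-120 - 5*1) = 16*(-7*5) + (-120 - 5) = 16*(-35) - 125 = -560 - 125 = -685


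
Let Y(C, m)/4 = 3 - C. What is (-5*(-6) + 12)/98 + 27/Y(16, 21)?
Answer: -33/364 ≈ -0.090659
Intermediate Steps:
Y(C, m) = 12 - 4*C (Y(C, m) = 4*(3 - C) = 12 - 4*C)
(-5*(-6) + 12)/98 + 27/Y(16, 21) = (-5*(-6) + 12)/98 + 27/(12 - 4*16) = (30 + 12)*(1/98) + 27/(12 - 64) = 42*(1/98) + 27/(-52) = 3/7 + 27*(-1/52) = 3/7 - 27/52 = -33/364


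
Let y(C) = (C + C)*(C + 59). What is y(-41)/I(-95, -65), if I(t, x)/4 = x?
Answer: 369/65 ≈ 5.6769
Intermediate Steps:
y(C) = 2*C*(59 + C) (y(C) = (2*C)*(59 + C) = 2*C*(59 + C))
I(t, x) = 4*x
y(-41)/I(-95, -65) = (2*(-41)*(59 - 41))/((4*(-65))) = (2*(-41)*18)/(-260) = -1476*(-1/260) = 369/65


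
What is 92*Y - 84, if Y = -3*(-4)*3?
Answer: 3228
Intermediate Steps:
Y = 36 (Y = 12*3 = 36)
92*Y - 84 = 92*36 - 84 = 3312 - 84 = 3228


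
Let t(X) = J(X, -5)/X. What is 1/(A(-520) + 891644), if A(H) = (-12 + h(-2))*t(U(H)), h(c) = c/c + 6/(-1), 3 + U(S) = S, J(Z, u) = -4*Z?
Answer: 1/891712 ≈ 1.1214e-6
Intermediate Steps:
U(S) = -3 + S
h(c) = -5 (h(c) = 1 + 6*(-1) = 1 - 6 = -5)
t(X) = -4 (t(X) = (-4*X)/X = -4)
A(H) = 68 (A(H) = (-12 - 5)*(-4) = -17*(-4) = 68)
1/(A(-520) + 891644) = 1/(68 + 891644) = 1/891712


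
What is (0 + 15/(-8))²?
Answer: 225/64 ≈ 3.5156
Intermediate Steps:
(0 + 15/(-8))² = (0 + 15*(-⅛))² = (0 - 15/8)² = (-15/8)² = 225/64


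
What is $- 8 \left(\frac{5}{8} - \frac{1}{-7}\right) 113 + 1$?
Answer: $- \frac{4852}{7} \approx -693.14$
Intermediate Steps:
$- 8 \left(\frac{5}{8} - \frac{1}{-7}\right) 113 + 1 = - 8 \left(5 \cdot \frac{1}{8} - - \frac{1}{7}\right) 113 + 1 = - 8 \left(\frac{5}{8} + \frac{1}{7}\right) 113 + 1 = \left(-8\right) \frac{43}{56} \cdot 113 + 1 = \left(- \frac{43}{7}\right) 113 + 1 = - \frac{4859}{7} + 1 = - \frac{4852}{7}$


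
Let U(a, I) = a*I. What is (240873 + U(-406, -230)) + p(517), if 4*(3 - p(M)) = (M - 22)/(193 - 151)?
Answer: 18718171/56 ≈ 3.3425e+5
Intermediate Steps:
U(a, I) = I*a
p(M) = 263/84 - M/168 (p(M) = 3 - (M - 22)/(4*(193 - 151)) = 3 - (-22 + M)/(4*42) = 3 - (-11/21 + M/42)/4 = 3 + (11/84 - M/168) = 263/84 - M/168)
(240873 + U(-406, -230)) + p(517) = (240873 - 230*(-406)) + (263/84 - 1/168*517) = (240873 + 93380) + (263/84 - 517/168) = 334253 + 3/56 = 18718171/56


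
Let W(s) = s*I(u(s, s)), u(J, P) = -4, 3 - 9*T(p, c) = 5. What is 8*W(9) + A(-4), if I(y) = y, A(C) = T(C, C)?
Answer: -2594/9 ≈ -288.22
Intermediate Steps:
T(p, c) = -2/9 (T(p, c) = ⅓ - ⅑*5 = ⅓ - 5/9 = -2/9)
A(C) = -2/9
W(s) = -4*s (W(s) = s*(-4) = -4*s)
8*W(9) + A(-4) = 8*(-4*9) - 2/9 = 8*(-36) - 2/9 = -288 - 2/9 = -2594/9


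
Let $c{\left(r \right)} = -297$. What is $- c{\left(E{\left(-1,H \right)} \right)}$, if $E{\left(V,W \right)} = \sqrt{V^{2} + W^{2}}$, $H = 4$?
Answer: $297$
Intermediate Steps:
$- c{\left(E{\left(-1,H \right)} \right)} = \left(-1\right) \left(-297\right) = 297$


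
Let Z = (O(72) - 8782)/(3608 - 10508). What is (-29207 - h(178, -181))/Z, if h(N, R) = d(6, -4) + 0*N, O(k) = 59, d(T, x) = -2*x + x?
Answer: -15504300/671 ≈ -23106.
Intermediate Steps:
d(T, x) = -x
h(N, R) = 4 (h(N, R) = -1*(-4) + 0*N = 4 + 0 = 4)
Z = 8723/6900 (Z = (59 - 8782)/(3608 - 10508) = -8723/(-6900) = -8723*(-1/6900) = 8723/6900 ≈ 1.2642)
(-29207 - h(178, -181))/Z = (-29207 - 1*4)/(8723/6900) = (-29207 - 4)*(6900/8723) = -29211*6900/8723 = -15504300/671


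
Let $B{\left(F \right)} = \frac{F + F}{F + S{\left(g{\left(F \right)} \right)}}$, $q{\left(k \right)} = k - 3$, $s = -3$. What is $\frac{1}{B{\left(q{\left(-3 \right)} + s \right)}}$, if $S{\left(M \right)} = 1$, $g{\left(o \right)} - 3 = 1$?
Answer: $\frac{4}{9} \approx 0.44444$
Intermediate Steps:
$g{\left(o \right)} = 4$ ($g{\left(o \right)} = 3 + 1 = 4$)
$q{\left(k \right)} = -3 + k$ ($q{\left(k \right)} = k - 3 = -3 + k$)
$B{\left(F \right)} = \frac{2 F}{1 + F}$ ($B{\left(F \right)} = \frac{F + F}{F + 1} = \frac{2 F}{1 + F}$)
$\frac{1}{B{\left(q{\left(-3 \right)} + s \right)}} = \frac{1}{2 \left(\left(-3 - 3\right) - 3\right) \frac{1}{1 - 9}} = \frac{1}{2 \left(-6 - 3\right) \frac{1}{1 - 9}} = \frac{1}{2 \left(-9\right) \frac{1}{1 - 9}} = \frac{1}{2 \left(-9\right) \frac{1}{-8}} = \frac{1}{2 \left(-9\right) \left(- \frac{1}{8}\right)} = \frac{1}{\frac{9}{4}} = \frac{4}{9}$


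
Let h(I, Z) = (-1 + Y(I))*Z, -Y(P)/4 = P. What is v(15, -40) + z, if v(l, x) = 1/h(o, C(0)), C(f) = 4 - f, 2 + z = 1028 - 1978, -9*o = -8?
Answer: -156137/164 ≈ -952.05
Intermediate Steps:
o = 8/9 (o = -1/9*(-8) = 8/9 ≈ 0.88889)
Y(P) = -4*P
z = -952 (z = -2 + (1028 - 1978) = -2 - 950 = -952)
h(I, Z) = Z*(-1 - 4*I) (h(I, Z) = (-1 - 4*I)*Z = Z*(-1 - 4*I))
v(l, x) = -9/164 (v(l, x) = 1/(-(4 - 1*0)*(1 + 4*(8/9))) = 1/(-(4 + 0)*(1 + 32/9)) = 1/(-1*4*41/9) = 1/(-164/9) = -9/164)
v(15, -40) + z = -9/164 - 952 = -156137/164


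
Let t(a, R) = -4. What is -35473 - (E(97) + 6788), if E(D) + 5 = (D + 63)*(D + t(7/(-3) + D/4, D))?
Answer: -57136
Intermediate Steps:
E(D) = -5 + (-4 + D)*(63 + D) (E(D) = -5 + (D + 63)*(D - 4) = -5 + (63 + D)*(-4 + D) = -5 + (-4 + D)*(63 + D))
-35473 - (E(97) + 6788) = -35473 - ((-257 + 97² + 59*97) + 6788) = -35473 - ((-257 + 9409 + 5723) + 6788) = -35473 - (14875 + 6788) = -35473 - 1*21663 = -35473 - 21663 = -57136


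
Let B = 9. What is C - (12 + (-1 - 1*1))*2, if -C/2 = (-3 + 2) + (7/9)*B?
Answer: -32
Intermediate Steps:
C = -12 (C = -2*((-3 + 2) + (7/9)*9) = -2*(-1 + (7*(⅑))*9) = -2*(-1 + (7/9)*9) = -2*(-1 + 7) = -2*6 = -12)
C - (12 + (-1 - 1*1))*2 = -12 - (12 + (-1 - 1*1))*2 = -12 - (12 + (-1 - 1))*2 = -12 - (12 - 2)*2 = -12 - 10*2 = -12 - 1*20 = -12 - 20 = -32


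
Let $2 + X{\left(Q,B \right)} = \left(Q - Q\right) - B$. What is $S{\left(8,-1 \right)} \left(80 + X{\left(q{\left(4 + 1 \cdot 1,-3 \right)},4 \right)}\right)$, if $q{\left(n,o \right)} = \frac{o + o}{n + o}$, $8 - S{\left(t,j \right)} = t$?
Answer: $0$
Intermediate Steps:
$S{\left(t,j \right)} = 8 - t$
$q{\left(n,o \right)} = \frac{2 o}{n + o}$
$X{\left(Q,B \right)} = -2 - B$ ($X{\left(Q,B \right)} = -2 + \left(\left(Q - Q\right) - B\right) = -2 + \left(0 - B\right) = -2 - B$)
$S{\left(8,-1 \right)} \left(80 + X{\left(q{\left(4 + 1 \cdot 1,-3 \right)},4 \right)}\right) = \left(8 - 8\right) \left(80 - 6\right) = 0 \left(80 - 6\right) = 0 \cdot 74 = 0$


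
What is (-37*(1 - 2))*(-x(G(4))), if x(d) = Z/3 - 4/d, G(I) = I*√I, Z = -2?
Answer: 259/6 ≈ 43.167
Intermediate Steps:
G(I) = I^(3/2)
x(d) = -⅔ - 4/d (x(d) = -2/3 - 4/d = -2*⅓ - 4/d = -⅔ - 4/d)
(-37*(1 - 2))*(-x(G(4))) = (-37*(1 - 2))*(-(-⅔ - 4/(4^(3/2)))) = (-37*(-1))*(-(-⅔ - 4/8)) = 37*(-(-⅔ - 4*⅛)) = 37*(-(-⅔ - ½)) = 37*(-1*(-7/6)) = 37*(7/6) = 259/6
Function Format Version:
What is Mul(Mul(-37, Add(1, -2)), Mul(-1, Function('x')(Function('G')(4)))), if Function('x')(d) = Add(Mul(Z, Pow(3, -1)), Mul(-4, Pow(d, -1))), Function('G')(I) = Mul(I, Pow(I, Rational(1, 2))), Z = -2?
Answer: Rational(259, 6) ≈ 43.167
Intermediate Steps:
Function('G')(I) = Pow(I, Rational(3, 2))
Function('x')(d) = Add(Rational(-2, 3), Mul(-4, Pow(d, -1))) (Function('x')(d) = Add(Mul(-2, Pow(3, -1)), Mul(-4, Pow(d, -1))) = Add(Mul(-2, Rational(1, 3)), Mul(-4, Pow(d, -1))) = Add(Rational(-2, 3), Mul(-4, Pow(d, -1))))
Mul(Mul(-37, Add(1, -2)), Mul(-1, Function('x')(Function('G')(4)))) = Mul(Mul(-37, Add(1, -2)), Mul(-1, Add(Rational(-2, 3), Mul(-4, Pow(Pow(4, Rational(3, 2)), -1))))) = Mul(Mul(-37, -1), Mul(-1, Add(Rational(-2, 3), Mul(-4, Pow(8, -1))))) = Mul(37, Mul(-1, Add(Rational(-2, 3), Mul(-4, Rational(1, 8))))) = Mul(37, Mul(-1, Add(Rational(-2, 3), Rational(-1, 2)))) = Mul(37, Mul(-1, Rational(-7, 6))) = Mul(37, Rational(7, 6)) = Rational(259, 6)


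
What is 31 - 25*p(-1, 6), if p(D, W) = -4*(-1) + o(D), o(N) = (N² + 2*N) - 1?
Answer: -19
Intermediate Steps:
o(N) = -1 + N² + 2*N
p(D, W) = 3 + D² + 2*D (p(D, W) = -4*(-1) + (-1 + D² + 2*D) = 4 + (-1 + D² + 2*D) = 3 + D² + 2*D)
31 - 25*p(-1, 6) = 31 - 25*(3 + (-1)² + 2*(-1)) = 31 - 25*(3 + 1 - 2) = 31 - 25*2 = 31 - 50 = -19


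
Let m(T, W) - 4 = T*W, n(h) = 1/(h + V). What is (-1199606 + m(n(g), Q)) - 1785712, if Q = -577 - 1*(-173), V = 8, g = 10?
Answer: -26868028/9 ≈ -2.9853e+6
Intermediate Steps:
n(h) = 1/(8 + h) (n(h) = 1/(h + 8) = 1/(8 + h))
Q = -404 (Q = -577 + 173 = -404)
m(T, W) = 4 + T*W
(-1199606 + m(n(g), Q)) - 1785712 = (-1199606 + (4 - 404/(8 + 10))) - 1785712 = (-1199606 + (4 - 404/18)) - 1785712 = (-1199606 + (4 + (1/18)*(-404))) - 1785712 = (-1199606 + (4 - 202/9)) - 1785712 = (-1199606 - 166/9) - 1785712 = -10796620/9 - 1785712 = -26868028/9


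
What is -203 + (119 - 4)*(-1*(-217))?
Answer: 24752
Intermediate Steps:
-203 + (119 - 4)*(-1*(-217)) = -203 + 115*217 = -203 + 24955 = 24752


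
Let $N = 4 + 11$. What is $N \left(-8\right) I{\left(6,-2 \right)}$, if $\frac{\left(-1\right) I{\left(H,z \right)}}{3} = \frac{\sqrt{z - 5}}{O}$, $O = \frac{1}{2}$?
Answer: $720 i \sqrt{7} \approx 1904.9 i$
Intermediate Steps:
$N = 15$
$O = \frac{1}{2} \approx 0.5$
$I{\left(H,z \right)} = - 6 \sqrt{-5 + z}$ ($I{\left(H,z \right)} = - 3 \sqrt{z - 5} \frac{1}{\frac{1}{2}} = - 3 \sqrt{-5 + z} 2 = - 3 \cdot 2 \sqrt{-5 + z} = - 6 \sqrt{-5 + z}$)
$N \left(-8\right) I{\left(6,-2 \right)} = 15 \left(-8\right) \left(- 6 \sqrt{-5 - 2}\right) = - 120 \left(- 6 \sqrt{-7}\right) = - 120 \left(- 6 i \sqrt{7}\right) = 720 i \sqrt{7}$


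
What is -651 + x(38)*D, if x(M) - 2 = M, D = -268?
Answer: -11371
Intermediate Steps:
x(M) = 2 + M
-651 + x(38)*D = -651 + (2 + 38)*(-268) = -651 + 40*(-268) = -651 - 10720 = -11371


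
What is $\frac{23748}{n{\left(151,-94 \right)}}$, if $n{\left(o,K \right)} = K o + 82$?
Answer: $- \frac{1979}{1176} \approx -1.6828$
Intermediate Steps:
$n{\left(o,K \right)} = 82 + K o$
$\frac{23748}{n{\left(151,-94 \right)}} = \frac{23748}{82 - 14194} = \frac{23748}{-14112} = 23748 \left(- \frac{1}{14112}\right) = - \frac{1979}{1176}$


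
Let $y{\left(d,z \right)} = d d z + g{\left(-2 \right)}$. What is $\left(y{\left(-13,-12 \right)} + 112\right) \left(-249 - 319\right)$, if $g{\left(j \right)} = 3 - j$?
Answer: $1085448$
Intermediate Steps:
$y{\left(d,z \right)} = 5 + z d^{2}$ ($y{\left(d,z \right)} = d d z + \left(3 - -2\right) = d^{2} z + \left(3 + 2\right) = z d^{2} + 5 = 5 + z d^{2}$)
$\left(y{\left(-13,-12 \right)} + 112\right) \left(-249 - 319\right) = \left(\left(5 - 12 \left(-13\right)^{2}\right) + 112\right) \left(-249 - 319\right) = \left(\left(5 - 2028\right) + 112\right) \left(-568\right) = \left(-2023 + 112\right) \left(-568\right) = \left(-1911\right) \left(-568\right) = 1085448$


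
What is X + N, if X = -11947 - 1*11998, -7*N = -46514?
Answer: -121101/7 ≈ -17300.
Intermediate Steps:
N = 46514/7 (N = -⅐*(-46514) = 46514/7 ≈ 6644.9)
X = -23945 (X = -11947 - 11998 = -23945)
X + N = -23945 + 46514/7 = -121101/7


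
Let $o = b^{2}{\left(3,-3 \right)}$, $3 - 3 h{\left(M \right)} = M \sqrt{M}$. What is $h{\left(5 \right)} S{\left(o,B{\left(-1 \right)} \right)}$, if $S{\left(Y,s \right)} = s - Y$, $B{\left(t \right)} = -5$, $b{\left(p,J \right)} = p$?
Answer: $-14 + \frac{70 \sqrt{5}}{3} \approx 38.175$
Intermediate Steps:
$h{\left(M \right)} = 1 - \frac{M^{\frac{3}{2}}}{3}$ ($h{\left(M \right)} = 1 - \frac{M \sqrt{M}}{3} = 1 - \frac{M^{\frac{3}{2}}}{3}$)
$o = 9$ ($o = 3^{2} = 9$)
$h{\left(5 \right)} S{\left(o,B{\left(-1 \right)} \right)} = \left(1 - \frac{5^{\frac{3}{2}}}{3}\right) \left(-5 - 9\right) = \left(1 - \frac{5 \sqrt{5}}{3}\right) \left(-5 - 9\right) = \left(1 - \frac{5 \sqrt{5}}{3}\right) \left(-14\right) = -14 + \frac{70 \sqrt{5}}{3}$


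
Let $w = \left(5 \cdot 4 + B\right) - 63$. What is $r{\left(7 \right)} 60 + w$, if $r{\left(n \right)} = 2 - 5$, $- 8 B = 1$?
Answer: $- \frac{1785}{8} \approx -223.13$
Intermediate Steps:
$B = - \frac{1}{8}$ ($B = \left(- \frac{1}{8}\right) 1 = - \frac{1}{8} \approx -0.125$)
$r{\left(n \right)} = -3$
$w = - \frac{345}{8}$ ($w = \left(5 \cdot 4 - \frac{1}{8}\right) - 63 = \left(20 - \frac{1}{8}\right) - 63 = \frac{159}{8} - 63 = - \frac{345}{8} \approx -43.125$)
$r{\left(7 \right)} 60 + w = \left(-3\right) 60 - \frac{345}{8} = -180 - \frac{345}{8} = - \frac{1785}{8}$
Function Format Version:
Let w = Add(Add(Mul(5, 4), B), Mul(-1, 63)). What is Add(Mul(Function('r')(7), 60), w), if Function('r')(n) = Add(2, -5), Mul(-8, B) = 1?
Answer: Rational(-1785, 8) ≈ -223.13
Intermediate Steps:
B = Rational(-1, 8) (B = Mul(Rational(-1, 8), 1) = Rational(-1, 8) ≈ -0.12500)
Function('r')(n) = -3
w = Rational(-345, 8) (w = Add(Add(Mul(5, 4), Rational(-1, 8)), Mul(-1, 63)) = Add(Add(20, Rational(-1, 8)), -63) = Add(Rational(159, 8), -63) = Rational(-345, 8) ≈ -43.125)
Add(Mul(Function('r')(7), 60), w) = Add(Mul(-3, 60), Rational(-345, 8)) = Add(-180, Rational(-345, 8)) = Rational(-1785, 8)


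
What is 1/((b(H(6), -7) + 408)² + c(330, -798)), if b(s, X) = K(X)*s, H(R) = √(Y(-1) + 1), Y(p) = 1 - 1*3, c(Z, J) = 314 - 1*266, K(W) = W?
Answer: 166463/27742557313 + 5712*I/27742557313 ≈ 6.0003e-6 + 2.0589e-7*I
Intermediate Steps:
c(Z, J) = 48 (c(Z, J) = 314 - 266 = 48)
Y(p) = -2 (Y(p) = 1 - 3 = -2)
H(R) = I (H(R) = √(-2 + 1) = √(-1) = I)
b(s, X) = X*s
1/((b(H(6), -7) + 408)² + c(330, -798)) = 1/((-7*I + 408)² + 48) = 1/((408 - 7*I)² + 48) = 1/(48 + (408 - 7*I)²)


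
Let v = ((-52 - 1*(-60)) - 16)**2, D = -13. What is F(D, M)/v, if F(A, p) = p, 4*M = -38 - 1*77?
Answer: -115/256 ≈ -0.44922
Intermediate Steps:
M = -115/4 (M = (-38 - 1*77)/4 = (-38 - 77)/4 = (1/4)*(-115) = -115/4 ≈ -28.750)
v = 64 (v = ((-52 + 60) - 16)**2 = (8 - 16)**2 = (-8)**2 = 64)
F(D, M)/v = -115/4/64 = -115/4*1/64 = -115/256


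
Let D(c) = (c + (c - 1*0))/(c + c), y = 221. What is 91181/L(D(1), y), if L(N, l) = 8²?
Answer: 91181/64 ≈ 1424.7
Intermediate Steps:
D(c) = 1 (D(c) = (c + (c + 0))/((2*c)) = (c + c)*(1/(2*c)) = (2*c)*(1/(2*c)) = 1)
L(N, l) = 64
91181/L(D(1), y) = 91181/64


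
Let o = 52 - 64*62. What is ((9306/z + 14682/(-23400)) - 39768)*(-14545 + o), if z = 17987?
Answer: 51500745540752129/70149300 ≈ 7.3416e+8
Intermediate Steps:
o = -3916 (o = 52 - 3968 = -3916)
((9306/z + 14682/(-23400)) - 39768)*(-14545 + o) = ((9306/17987 + 14682/(-23400)) - 39768)*(-14545 - 3916) = ((9306*(1/17987) + 14682*(-1/23400)) - 39768)*(-18461) = ((9306/17987 - 2447/3900) - 39768)*(-18461) = (-7720789/70149300 - 39768)*(-18461) = -2789705083189/70149300*(-18461) = 51500745540752129/70149300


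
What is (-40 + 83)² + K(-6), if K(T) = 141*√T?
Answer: 1849 + 141*I*√6 ≈ 1849.0 + 345.38*I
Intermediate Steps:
(-40 + 83)² + K(-6) = (-40 + 83)² + 141*√(-6) = 43² + 141*(I*√6) = 1849 + 141*I*√6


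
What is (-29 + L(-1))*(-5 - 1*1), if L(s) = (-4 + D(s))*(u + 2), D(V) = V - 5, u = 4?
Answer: 534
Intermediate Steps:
D(V) = -5 + V
L(s) = -54 + 6*s (L(s) = (-4 + (-5 + s))*(4 + 2) = (-9 + s)*6 = -54 + 6*s)
(-29 + L(-1))*(-5 - 1*1) = (-29 + (-54 + 6*(-1)))*(-5 - 1*1) = (-29 + (-54 - 6))*(-5 - 1) = (-29 - 60)*(-6) = -89*(-6) = 534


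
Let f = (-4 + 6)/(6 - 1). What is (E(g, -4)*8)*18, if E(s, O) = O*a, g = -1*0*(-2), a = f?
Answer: -1152/5 ≈ -230.40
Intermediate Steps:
f = ⅖ (f = 2/5 = 2*(⅕) = ⅖ ≈ 0.40000)
a = ⅖ ≈ 0.40000
g = 0 (g = 0*(-2) = 0)
E(s, O) = 2*O/5 (E(s, O) = O*(⅖) = 2*O/5)
(E(g, -4)*8)*18 = (((⅖)*(-4))*8)*18 = -8/5*8*18 = -64/5*18 = -1152/5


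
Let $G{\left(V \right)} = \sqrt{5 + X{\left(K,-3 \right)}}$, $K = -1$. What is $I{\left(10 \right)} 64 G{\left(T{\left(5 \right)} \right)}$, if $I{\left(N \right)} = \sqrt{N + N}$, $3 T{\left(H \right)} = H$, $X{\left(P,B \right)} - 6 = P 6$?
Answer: $640$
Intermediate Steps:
$X{\left(P,B \right)} = 6 + 6 P$ ($X{\left(P,B \right)} = 6 + P 6 = 6 + 6 P$)
$T{\left(H \right)} = \frac{H}{3}$
$I{\left(N \right)} = \sqrt{2} \sqrt{N}$ ($I{\left(N \right)} = \sqrt{2 N} = \sqrt{2} \sqrt{N}$)
$G{\left(V \right)} = \sqrt{5}$ ($G{\left(V \right)} = \sqrt{5 + \left(6 + 6 \left(-1\right)\right)} = \sqrt{5 + \left(6 - 6\right)} = \sqrt{5 + 0} = \sqrt{5}$)
$I{\left(10 \right)} 64 G{\left(T{\left(5 \right)} \right)} = \sqrt{2} \sqrt{10} \cdot 64 \sqrt{5} = 2 \sqrt{5} \cdot 64 \sqrt{5} = 128 \sqrt{5} \sqrt{5} = 640$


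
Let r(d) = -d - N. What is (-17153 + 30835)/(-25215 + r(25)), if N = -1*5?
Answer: -13682/25235 ≈ -0.54218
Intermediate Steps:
N = -5
r(d) = 5 - d (r(d) = -d - 1*(-5) = -d + 5 = 5 - d)
(-17153 + 30835)/(-25215 + r(25)) = (-17153 + 30835)/(-25215 + (5 - 1*25)) = 13682/(-25215 + (5 - 25)) = 13682/(-25215 - 20) = 13682/(-25235) = 13682*(-1/25235) = -13682/25235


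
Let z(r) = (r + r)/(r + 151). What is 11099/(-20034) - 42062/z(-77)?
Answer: 636284477/31482 ≈ 20211.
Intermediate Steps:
z(r) = 2*r/(151 + r) (z(r) = (2*r)/(151 + r) = 2*r/(151 + r))
11099/(-20034) - 42062/z(-77) = 11099/(-20034) - 42062/(2*(-77)/(151 - 77)) = 11099*(-1/20034) - 42062/(2*(-77)/74) = -11099/20034 - 42062/(2*(-77)*(1/74)) = -11099/20034 - 42062/(-77/37) = -11099/20034 - 42062*(-37/77) = -11099/20034 + 1556294/77 = 636284477/31482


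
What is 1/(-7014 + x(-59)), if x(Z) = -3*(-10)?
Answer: -1/6984 ≈ -0.00014318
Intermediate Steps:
x(Z) = 30
1/(-7014 + x(-59)) = 1/(-7014 + 30) = 1/(-6984) = -1/6984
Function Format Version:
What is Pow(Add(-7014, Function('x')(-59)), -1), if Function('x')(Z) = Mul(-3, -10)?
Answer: Rational(-1, 6984) ≈ -0.00014318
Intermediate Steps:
Function('x')(Z) = 30
Pow(Add(-7014, Function('x')(-59)), -1) = Pow(Add(-7014, 30), -1) = Pow(-6984, -1) = Rational(-1, 6984)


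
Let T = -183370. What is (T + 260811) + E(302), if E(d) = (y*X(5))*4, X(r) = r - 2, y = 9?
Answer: 77549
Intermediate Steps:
X(r) = -2 + r
E(d) = 108 (E(d) = (9*(-2 + 5))*4 = (9*3)*4 = 27*4 = 108)
(T + 260811) + E(302) = (-183370 + 260811) + 108 = 77441 + 108 = 77549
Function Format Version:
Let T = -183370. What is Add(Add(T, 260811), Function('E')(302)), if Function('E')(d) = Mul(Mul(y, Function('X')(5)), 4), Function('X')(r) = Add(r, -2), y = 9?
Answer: 77549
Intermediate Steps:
Function('X')(r) = Add(-2, r)
Function('E')(d) = 108 (Function('E')(d) = Mul(Mul(9, Add(-2, 5)), 4) = Mul(Mul(9, 3), 4) = Mul(27, 4) = 108)
Add(Add(T, 260811), Function('E')(302)) = Add(Add(-183370, 260811), 108) = Add(77441, 108) = 77549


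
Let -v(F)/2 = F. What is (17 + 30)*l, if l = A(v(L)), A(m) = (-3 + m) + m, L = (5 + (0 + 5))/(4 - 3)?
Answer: -2021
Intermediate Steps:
L = 10 (L = (5 + 5)/1 = 10*1 = 10)
v(F) = -2*F
A(m) = -3 + 2*m
l = -43 (l = -3 + 2*(-2*10) = -3 + 2*(-20) = -3 - 40 = -43)
(17 + 30)*l = (17 + 30)*(-43) = 47*(-43) = -2021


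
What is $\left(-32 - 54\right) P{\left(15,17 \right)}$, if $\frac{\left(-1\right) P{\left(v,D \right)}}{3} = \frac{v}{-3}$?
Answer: $-1290$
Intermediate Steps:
$P{\left(v,D \right)} = v$ ($P{\left(v,D \right)} = - 3 \frac{v}{-3} = - 3 v \left(- \frac{1}{3}\right) = - 3 \left(- \frac{v}{3}\right) = v$)
$\left(-32 - 54\right) P{\left(15,17 \right)} = \left(-32 - 54\right) 15 = \left(-86\right) 15 = -1290$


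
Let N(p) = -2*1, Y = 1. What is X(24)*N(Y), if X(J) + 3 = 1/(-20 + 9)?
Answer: 68/11 ≈ 6.1818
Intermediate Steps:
N(p) = -2
X(J) = -34/11 (X(J) = -3 + 1/(-20 + 9) = -3 + 1/(-11) = -3 - 1/11 = -34/11)
X(24)*N(Y) = -34/11*(-2) = 68/11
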